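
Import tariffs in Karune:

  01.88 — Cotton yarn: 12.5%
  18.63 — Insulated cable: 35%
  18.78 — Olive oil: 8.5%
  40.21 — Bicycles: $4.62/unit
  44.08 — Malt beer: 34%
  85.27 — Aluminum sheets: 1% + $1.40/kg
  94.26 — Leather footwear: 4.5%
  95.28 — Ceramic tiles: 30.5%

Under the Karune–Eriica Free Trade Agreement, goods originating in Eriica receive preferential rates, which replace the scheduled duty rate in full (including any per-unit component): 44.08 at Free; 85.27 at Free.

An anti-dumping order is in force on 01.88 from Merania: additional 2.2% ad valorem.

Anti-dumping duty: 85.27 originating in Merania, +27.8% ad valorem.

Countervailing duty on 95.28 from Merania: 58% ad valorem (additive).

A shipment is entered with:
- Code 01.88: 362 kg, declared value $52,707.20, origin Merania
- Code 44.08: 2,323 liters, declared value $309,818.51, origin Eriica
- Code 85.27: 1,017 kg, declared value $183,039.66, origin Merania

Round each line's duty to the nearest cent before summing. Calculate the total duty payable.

$61,887.18

Line 1 (01.88, Merania, 362 kg, $52,707.20):
Base rate for 01.88 is 12.5%.
Additional duty on 01.88 from Merania: +2.2%. Applied ad valorem rate: 12.5% + 2.2% = 14.7%.
Duty = $52,707.20 × 14.7% = $7,747.96.
Line 2 (44.08, Eriica, 2,323 liters, $309,818.51):
Base rate for 44.08 is 34%.
Origin Eriica qualifies under the Karune–Eriica agreement and 44.08 is covered: preferential rate Free applies instead.
Duty = $309,818.51 × 0% = $0.00.
Line 3 (85.27, Merania, 1,017 kg, $183,039.66):
Base rate for 85.27 is 1% + $1.40/kg.
85.27 has an FTA preferential rate, but origin Merania is not Eriica; base rate stands.
Additional duty on 85.27 from Merania: +27.8%. Applied ad valorem rate: 1% + 27.8% = 28.8%.
Duty = $183,039.66 × 28.8% + 1,017 × $1.40 = $54,139.22.
Total = $7,747.96 + $0.00 + $54,139.22 = $61,887.18.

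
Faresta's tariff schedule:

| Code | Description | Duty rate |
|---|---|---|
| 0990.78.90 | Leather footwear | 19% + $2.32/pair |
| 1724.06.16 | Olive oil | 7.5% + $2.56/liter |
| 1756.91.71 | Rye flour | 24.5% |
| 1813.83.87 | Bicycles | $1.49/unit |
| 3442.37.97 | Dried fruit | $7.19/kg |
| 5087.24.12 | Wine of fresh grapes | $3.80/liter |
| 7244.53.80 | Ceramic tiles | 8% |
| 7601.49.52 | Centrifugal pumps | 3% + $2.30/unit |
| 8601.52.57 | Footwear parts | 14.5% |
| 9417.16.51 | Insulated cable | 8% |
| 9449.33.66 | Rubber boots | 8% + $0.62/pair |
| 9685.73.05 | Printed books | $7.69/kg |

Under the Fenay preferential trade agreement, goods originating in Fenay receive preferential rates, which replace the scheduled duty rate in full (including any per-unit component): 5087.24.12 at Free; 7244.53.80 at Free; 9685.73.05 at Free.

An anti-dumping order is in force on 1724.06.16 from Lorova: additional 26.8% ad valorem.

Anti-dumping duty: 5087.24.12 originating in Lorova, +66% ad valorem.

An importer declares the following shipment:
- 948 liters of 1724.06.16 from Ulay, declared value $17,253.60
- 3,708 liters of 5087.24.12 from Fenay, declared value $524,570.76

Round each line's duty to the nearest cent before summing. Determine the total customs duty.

Line 1 (1724.06.16, Ulay, 948 liters, $17,253.60):
Base rate for 1724.06.16 is 7.5% + $2.56/liter.
The additional-duty order on 1724.06.16 targets Lorova, not Ulay; it does not apply.
Duty = $17,253.60 × 7.5% + 948 × $2.56 = $3,720.90.
Line 2 (5087.24.12, Fenay, 3,708 liters, $524,570.76):
Base rate for 5087.24.12 is $3.80/liter.
Origin Fenay qualifies under the Faresta–Fenay agreement and 5087.24.12 is covered: preferential rate Free applies instead.
The additional-duty order on 5087.24.12 targets Lorova, not Fenay; it does not apply.
Duty = $524,570.76 × 0% = $0.00.
Total = $3,720.90 + $0.00 = $3,720.90.

$3,720.90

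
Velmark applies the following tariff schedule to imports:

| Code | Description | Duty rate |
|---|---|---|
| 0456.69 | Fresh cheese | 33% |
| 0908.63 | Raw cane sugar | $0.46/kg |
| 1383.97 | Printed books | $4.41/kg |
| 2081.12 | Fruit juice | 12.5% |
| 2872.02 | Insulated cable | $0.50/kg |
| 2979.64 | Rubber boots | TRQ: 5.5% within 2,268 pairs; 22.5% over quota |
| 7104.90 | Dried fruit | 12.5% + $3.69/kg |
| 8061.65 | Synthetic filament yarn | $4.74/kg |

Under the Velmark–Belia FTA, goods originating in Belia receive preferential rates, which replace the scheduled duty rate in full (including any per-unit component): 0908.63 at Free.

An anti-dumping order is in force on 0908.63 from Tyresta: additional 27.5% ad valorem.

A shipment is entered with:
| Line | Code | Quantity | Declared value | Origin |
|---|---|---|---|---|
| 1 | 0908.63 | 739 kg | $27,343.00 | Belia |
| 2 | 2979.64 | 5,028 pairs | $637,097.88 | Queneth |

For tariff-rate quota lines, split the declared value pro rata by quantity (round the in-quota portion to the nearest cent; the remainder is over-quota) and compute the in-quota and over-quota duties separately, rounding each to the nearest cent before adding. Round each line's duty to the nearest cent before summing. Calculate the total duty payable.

$94,492.72

Line 1 (0908.63, Belia, 739 kg, $27,343.00):
Base rate for 0908.63 is $0.46/kg.
Origin Belia qualifies under the Velmark–Belia agreement and 0908.63 is covered: preferential rate Free applies instead.
The additional-duty order on 0908.63 targets Tyresta, not Belia; it does not apply.
Duty = $27,343.00 × 0% = $0.00.
Line 2 (2979.64, Queneth, 5,028 pairs, $637,097.88):
Code 2979.64 is under a tariff-rate quota (threshold 2,268 pairs). In-quota: 2,268 pairs at 5.5%; over-quota: 2,760 pairs at 22.5%.
Pro-rata value split: in-quota = $637,097.88 × 2,268/5,028 = $287,378.28; over-quota = $637,097.88 − $287,378.28 = $349,719.60.
In-quota duty = $287,378.28 × 5.5% = $15,805.81. Over-quota duty = $349,719.60 × 22.5% = $78,686.91.
Line duty = $15,805.81 + $78,686.91 = $94,492.72.
Total = $0.00 + $94,492.72 = $94,492.72.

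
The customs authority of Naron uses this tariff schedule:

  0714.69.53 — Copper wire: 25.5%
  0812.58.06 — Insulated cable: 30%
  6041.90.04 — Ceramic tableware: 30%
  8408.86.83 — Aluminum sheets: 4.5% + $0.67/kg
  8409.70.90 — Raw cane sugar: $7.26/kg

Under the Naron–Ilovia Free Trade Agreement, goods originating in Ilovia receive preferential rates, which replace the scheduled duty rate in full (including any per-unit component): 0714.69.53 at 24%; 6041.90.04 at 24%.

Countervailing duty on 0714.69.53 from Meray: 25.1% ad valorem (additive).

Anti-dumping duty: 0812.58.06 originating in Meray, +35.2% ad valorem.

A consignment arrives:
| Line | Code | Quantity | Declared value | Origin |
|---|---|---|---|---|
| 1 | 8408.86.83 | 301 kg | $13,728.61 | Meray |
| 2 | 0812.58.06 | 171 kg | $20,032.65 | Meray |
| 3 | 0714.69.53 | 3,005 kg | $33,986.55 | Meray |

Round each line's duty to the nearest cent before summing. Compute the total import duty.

$31,077.94

Line 1 (8408.86.83, Meray, 301 kg, $13,728.61):
Base rate for 8408.86.83 is 4.5% + $0.67/kg.
Duty = $13,728.61 × 4.5% + 301 × $0.67 = $819.46.
Line 2 (0812.58.06, Meray, 171 kg, $20,032.65):
Base rate for 0812.58.06 is 30%.
Additional duty on 0812.58.06 from Meray: +35.2%. Applied ad valorem rate: 30% + 35.2% = 65.2%.
Duty = $20,032.65 × 65.2% = $13,061.29.
Line 3 (0714.69.53, Meray, 3,005 kg, $33,986.55):
Base rate for 0714.69.53 is 25.5%.
0714.69.53 has an FTA preferential rate, but origin Meray is not Ilovia; base rate stands.
Additional duty on 0714.69.53 from Meray: +25.1%. Applied ad valorem rate: 25.5% + 25.1% = 50.6%.
Duty = $33,986.55 × 50.6% = $17,197.19.
Total = $819.46 + $13,061.29 + $17,197.19 = $31,077.94.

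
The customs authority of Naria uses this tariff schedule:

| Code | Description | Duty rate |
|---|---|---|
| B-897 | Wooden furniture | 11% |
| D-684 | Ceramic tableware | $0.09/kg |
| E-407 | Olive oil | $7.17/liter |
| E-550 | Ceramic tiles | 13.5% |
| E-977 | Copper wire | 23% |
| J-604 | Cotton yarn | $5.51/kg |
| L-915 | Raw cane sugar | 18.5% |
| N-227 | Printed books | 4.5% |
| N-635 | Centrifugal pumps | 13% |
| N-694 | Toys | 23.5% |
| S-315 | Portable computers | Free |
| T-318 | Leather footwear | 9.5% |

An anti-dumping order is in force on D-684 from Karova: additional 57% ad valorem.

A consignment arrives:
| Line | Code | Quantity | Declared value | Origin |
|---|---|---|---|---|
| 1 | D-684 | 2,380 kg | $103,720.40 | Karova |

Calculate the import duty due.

$59,334.83

Line 1 (D-684, Karova, 2,380 kg, $103,720.40):
Base rate for D-684 is $0.09/kg.
Additional duty on D-684 from Karova: +57% ad valorem. Applied ad valorem rate = 57%.
Duty = $103,720.40 × 57% + 2,380 × $0.09 = $59,334.83.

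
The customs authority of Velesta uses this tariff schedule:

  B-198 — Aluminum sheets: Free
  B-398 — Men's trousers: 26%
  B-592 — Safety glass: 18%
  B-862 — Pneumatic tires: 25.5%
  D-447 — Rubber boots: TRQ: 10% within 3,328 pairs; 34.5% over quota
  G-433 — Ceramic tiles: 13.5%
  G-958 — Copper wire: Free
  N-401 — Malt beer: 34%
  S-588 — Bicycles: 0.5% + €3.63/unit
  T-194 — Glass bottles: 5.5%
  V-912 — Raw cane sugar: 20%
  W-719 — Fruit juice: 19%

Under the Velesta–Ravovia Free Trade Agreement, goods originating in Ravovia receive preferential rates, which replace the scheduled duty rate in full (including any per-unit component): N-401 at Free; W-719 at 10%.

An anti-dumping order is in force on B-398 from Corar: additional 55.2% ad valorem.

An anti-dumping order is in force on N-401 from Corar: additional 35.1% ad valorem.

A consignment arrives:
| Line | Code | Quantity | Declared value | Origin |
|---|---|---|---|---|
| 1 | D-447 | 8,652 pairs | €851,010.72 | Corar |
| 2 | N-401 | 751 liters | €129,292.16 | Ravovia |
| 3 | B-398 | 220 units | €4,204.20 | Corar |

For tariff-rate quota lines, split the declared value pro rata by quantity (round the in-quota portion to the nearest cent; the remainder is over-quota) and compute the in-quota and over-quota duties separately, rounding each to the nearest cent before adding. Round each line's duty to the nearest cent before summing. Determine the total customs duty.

Line 1 (D-447, Corar, 8,652 pairs, €851,010.72):
Code D-447 is under a tariff-rate quota (threshold 3,328 pairs). In-quota: 3,328 pairs at 10%; over-quota: 5,324 pairs at 34.5%.
Pro-rata value split: in-quota = €851,010.72 × 3,328/8,652 = €327,342.08; over-quota = €851,010.72 − €327,342.08 = €523,668.64.
In-quota duty = €327,342.08 × 10% = €32,734.21. Over-quota duty = €523,668.64 × 34.5% = €180,665.68.
Line duty = €32,734.21 + €180,665.68 = €213,399.89.
Line 2 (N-401, Ravovia, 751 liters, €129,292.16):
Base rate for N-401 is 34%.
Origin Ravovia qualifies under the Velesta–Ravovia agreement and N-401 is covered: preferential rate Free applies instead.
The additional-duty order on N-401 targets Corar, not Ravovia; it does not apply.
Duty = €129,292.16 × 0% = €0.00.
Line 3 (B-398, Corar, 220 units, €4,204.20):
Base rate for B-398 is 26%.
Additional duty on B-398 from Corar: +55.2%. Applied ad valorem rate: 26% + 55.2% = 81.2%.
Duty = €4,204.20 × 81.2% = €3,413.81.
Total = €213,399.89 + €0.00 + €3,413.81 = €216,813.70.

€216,813.70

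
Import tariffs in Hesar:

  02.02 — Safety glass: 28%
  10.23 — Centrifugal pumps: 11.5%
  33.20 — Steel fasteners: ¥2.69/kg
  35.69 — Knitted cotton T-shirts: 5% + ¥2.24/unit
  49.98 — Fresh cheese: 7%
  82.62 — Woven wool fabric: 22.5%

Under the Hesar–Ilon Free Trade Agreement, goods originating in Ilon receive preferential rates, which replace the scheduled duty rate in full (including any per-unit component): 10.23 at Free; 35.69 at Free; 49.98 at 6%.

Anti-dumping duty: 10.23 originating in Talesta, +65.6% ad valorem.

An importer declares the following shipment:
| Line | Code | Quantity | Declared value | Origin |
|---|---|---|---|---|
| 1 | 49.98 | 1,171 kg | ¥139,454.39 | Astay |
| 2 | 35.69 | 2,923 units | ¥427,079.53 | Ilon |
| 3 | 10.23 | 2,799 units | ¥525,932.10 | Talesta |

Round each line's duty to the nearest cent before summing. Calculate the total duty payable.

¥415,255.46

Line 1 (49.98, Astay, 1,171 kg, ¥139,454.39):
Base rate for 49.98 is 7%.
49.98 has an FTA preferential rate, but origin Astay is not Ilon; base rate stands.
Duty = ¥139,454.39 × 7% = ¥9,761.81.
Line 2 (35.69, Ilon, 2,923 units, ¥427,079.53):
Base rate for 35.69 is 5% + ¥2.24/unit.
Origin Ilon qualifies under the Hesar–Ilon agreement and 35.69 is covered: preferential rate Free applies instead.
Duty = ¥427,079.53 × 0% = ¥0.00.
Line 3 (10.23, Talesta, 2,799 units, ¥525,932.10):
Base rate for 10.23 is 11.5%.
10.23 has an FTA preferential rate, but origin Talesta is not Ilon; base rate stands.
Additional duty on 10.23 from Talesta: +65.6%. Applied ad valorem rate: 11.5% + 65.6% = 77.1%.
Duty = ¥525,932.10 × 77.1% = ¥405,493.65.
Total = ¥9,761.81 + ¥0.00 + ¥405,493.65 = ¥415,255.46.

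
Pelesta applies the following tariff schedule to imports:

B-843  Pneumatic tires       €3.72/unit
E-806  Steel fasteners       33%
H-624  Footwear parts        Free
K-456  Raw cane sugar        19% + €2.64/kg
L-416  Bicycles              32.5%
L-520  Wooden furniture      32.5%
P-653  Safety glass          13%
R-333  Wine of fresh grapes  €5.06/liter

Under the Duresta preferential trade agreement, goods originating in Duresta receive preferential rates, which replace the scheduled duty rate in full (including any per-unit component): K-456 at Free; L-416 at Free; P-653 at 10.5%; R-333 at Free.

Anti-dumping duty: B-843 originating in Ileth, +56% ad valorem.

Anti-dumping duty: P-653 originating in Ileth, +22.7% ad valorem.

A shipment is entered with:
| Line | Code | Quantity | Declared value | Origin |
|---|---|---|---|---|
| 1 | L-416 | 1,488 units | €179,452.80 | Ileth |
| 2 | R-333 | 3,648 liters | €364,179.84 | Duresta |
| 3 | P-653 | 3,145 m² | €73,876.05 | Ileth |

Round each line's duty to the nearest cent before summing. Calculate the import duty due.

Line 1 (L-416, Ileth, 1,488 units, €179,452.80):
Base rate for L-416 is 32.5%.
L-416 has an FTA preferential rate, but origin Ileth is not Duresta; base rate stands.
Duty = €179,452.80 × 32.5% = €58,322.16.
Line 2 (R-333, Duresta, 3,648 liters, €364,179.84):
Base rate for R-333 is €5.06/liter.
Origin Duresta qualifies under the Pelesta–Duresta agreement and R-333 is covered: preferential rate Free applies instead.
Duty = €364,179.84 × 0% = €0.00.
Line 3 (P-653, Ileth, 3,145 m², €73,876.05):
Base rate for P-653 is 13%.
P-653 has an FTA preferential rate, but origin Ileth is not Duresta; base rate stands.
Additional duty on P-653 from Ileth: +22.7%. Applied ad valorem rate: 13% + 22.7% = 35.7%.
Duty = €73,876.05 × 35.7% = €26,373.75.
Total = €58,322.16 + €0.00 + €26,373.75 = €84,695.91.

€84,695.91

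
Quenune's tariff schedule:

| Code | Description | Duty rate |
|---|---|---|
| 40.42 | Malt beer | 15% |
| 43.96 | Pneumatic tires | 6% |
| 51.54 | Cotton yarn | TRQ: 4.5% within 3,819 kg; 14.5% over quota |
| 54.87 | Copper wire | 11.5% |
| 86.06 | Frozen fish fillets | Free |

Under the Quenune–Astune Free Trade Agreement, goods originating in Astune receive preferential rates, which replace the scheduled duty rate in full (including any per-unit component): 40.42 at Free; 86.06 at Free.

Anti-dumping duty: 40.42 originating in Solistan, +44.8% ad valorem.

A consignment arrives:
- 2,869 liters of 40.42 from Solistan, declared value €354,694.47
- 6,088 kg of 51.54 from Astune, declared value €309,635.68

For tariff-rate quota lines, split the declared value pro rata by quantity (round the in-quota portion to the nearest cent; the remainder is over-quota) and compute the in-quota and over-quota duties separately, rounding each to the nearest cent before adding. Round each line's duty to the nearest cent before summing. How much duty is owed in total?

€237,581.03

Line 1 (40.42, Solistan, 2,869 liters, €354,694.47):
Base rate for 40.42 is 15%.
40.42 has an FTA preferential rate, but origin Solistan is not Astune; base rate stands.
Additional duty on 40.42 from Solistan: +44.8%. Applied ad valorem rate: 15% + 44.8% = 59.8%.
Duty = €354,694.47 × 59.8% = €212,107.29.
Line 2 (51.54, Astune, 6,088 kg, €309,635.68):
Code 51.54 is under a tariff-rate quota (threshold 3,819 kg). In-quota: 3,819 kg at 4.5%; over-quota: 2,269 kg at 14.5%.
Pro-rata value split: in-quota = €309,635.68 × 3,819/6,088 = €194,234.34; over-quota = €309,635.68 − €194,234.34 = €115,401.34.
In-quota duty = €194,234.34 × 4.5% = €8,740.55. Over-quota duty = €115,401.34 × 14.5% = €16,733.19.
Line duty = €8,740.55 + €16,733.19 = €25,473.74.
Total = €212,107.29 + €25,473.74 = €237,581.03.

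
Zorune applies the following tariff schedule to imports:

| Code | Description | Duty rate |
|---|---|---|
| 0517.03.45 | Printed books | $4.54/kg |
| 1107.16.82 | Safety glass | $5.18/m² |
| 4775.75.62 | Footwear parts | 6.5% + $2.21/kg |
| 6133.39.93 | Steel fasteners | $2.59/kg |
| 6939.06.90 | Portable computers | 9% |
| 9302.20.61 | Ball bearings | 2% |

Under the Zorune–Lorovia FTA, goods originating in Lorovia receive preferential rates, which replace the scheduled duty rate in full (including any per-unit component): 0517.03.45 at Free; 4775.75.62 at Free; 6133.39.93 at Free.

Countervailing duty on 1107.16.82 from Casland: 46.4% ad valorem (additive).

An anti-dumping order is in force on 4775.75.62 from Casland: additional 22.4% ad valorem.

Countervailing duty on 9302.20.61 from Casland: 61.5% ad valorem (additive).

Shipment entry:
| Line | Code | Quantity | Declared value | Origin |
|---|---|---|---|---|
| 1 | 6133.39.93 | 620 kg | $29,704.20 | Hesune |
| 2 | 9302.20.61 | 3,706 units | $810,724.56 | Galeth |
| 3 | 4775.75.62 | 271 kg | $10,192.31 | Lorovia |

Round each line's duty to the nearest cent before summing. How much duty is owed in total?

Line 1 (6133.39.93, Hesune, 620 kg, $29,704.20):
Base rate for 6133.39.93 is $2.59/kg.
6133.39.93 has an FTA preferential rate, but origin Hesune is not Lorovia; base rate stands.
Duty = 620 × $2.59 = $1,605.80.
Line 2 (9302.20.61, Galeth, 3,706 units, $810,724.56):
Base rate for 9302.20.61 is 2%.
The additional-duty order on 9302.20.61 targets Casland, not Galeth; it does not apply.
Duty = $810,724.56 × 2% = $16,214.49.
Line 3 (4775.75.62, Lorovia, 271 kg, $10,192.31):
Base rate for 4775.75.62 is 6.5% + $2.21/kg.
Origin Lorovia qualifies under the Zorune–Lorovia agreement and 4775.75.62 is covered: preferential rate Free applies instead.
The additional-duty order on 4775.75.62 targets Casland, not Lorovia; it does not apply.
Duty = $10,192.31 × 0% = $0.00.
Total = $1,605.80 + $16,214.49 + $0.00 = $17,820.29.

$17,820.29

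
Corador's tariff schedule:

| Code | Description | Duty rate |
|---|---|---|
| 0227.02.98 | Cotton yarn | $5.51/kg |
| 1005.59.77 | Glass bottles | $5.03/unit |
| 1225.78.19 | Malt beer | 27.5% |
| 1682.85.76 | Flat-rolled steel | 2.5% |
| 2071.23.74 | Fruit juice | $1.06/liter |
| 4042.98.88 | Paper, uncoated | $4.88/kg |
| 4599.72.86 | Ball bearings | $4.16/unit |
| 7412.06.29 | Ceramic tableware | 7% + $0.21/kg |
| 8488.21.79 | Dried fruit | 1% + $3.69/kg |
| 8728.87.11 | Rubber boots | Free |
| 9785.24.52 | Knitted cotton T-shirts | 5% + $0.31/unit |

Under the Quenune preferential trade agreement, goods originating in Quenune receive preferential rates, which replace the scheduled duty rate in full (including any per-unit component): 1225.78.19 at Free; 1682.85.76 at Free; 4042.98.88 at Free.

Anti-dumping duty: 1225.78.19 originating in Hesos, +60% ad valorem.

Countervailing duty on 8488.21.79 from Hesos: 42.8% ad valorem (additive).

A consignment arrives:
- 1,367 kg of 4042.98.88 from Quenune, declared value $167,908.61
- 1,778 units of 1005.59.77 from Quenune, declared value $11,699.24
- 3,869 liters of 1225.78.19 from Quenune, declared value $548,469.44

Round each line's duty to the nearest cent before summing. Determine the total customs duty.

Line 1 (4042.98.88, Quenune, 1,367 kg, $167,908.61):
Base rate for 4042.98.88 is $4.88/kg.
Origin Quenune qualifies under the Corador–Quenune agreement and 4042.98.88 is covered: preferential rate Free applies instead.
Duty = $167,908.61 × 0% = $0.00.
Line 2 (1005.59.77, Quenune, 1,778 units, $11,699.24):
Base rate for 1005.59.77 is $5.03/unit.
Origin Quenune is the FTA partner but 1005.59.77 is not on the preference list; base rate stands.
Duty = 1,778 × $5.03 = $8,943.34.
Line 3 (1225.78.19, Quenune, 3,869 liters, $548,469.44):
Base rate for 1225.78.19 is 27.5%.
Origin Quenune qualifies under the Corador–Quenune agreement and 1225.78.19 is covered: preferential rate Free applies instead.
The additional-duty order on 1225.78.19 targets Hesos, not Quenune; it does not apply.
Duty = $548,469.44 × 0% = $0.00.
Total = $0.00 + $8,943.34 + $0.00 = $8,943.34.

$8,943.34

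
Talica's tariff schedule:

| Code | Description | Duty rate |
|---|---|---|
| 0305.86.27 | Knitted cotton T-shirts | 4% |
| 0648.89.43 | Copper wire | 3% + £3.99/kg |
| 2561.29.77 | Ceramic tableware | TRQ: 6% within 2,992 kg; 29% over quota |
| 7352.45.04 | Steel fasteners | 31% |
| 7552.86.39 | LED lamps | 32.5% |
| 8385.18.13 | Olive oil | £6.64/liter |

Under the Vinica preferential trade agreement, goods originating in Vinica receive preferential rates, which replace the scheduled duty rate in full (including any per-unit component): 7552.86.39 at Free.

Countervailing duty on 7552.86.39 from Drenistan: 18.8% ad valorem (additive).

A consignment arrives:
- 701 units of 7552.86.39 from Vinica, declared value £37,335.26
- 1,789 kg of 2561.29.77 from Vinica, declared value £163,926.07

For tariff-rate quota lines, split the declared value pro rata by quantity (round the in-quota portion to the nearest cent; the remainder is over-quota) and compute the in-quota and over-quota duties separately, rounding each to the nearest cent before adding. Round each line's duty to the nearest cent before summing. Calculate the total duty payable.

Line 1 (7552.86.39, Vinica, 701 units, £37,335.26):
Base rate for 7552.86.39 is 32.5%.
Origin Vinica qualifies under the Talica–Vinica agreement and 7552.86.39 is covered: preferential rate Free applies instead.
The additional-duty order on 7552.86.39 targets Drenistan, not Vinica; it does not apply.
Duty = £37,335.26 × 0% = £0.00.
Line 2 (2561.29.77, Vinica, 1,789 kg, £163,926.07):
Code 2561.29.77 is under a tariff-rate quota (threshold 2,992 kg). Quantity 1,789 kg is within the quota, so the in-quota rate 6% applies to the full value.
Duty = £163,926.07 × 6% = £9,835.56.
Total = £0.00 + £9,835.56 = £9,835.56.

£9,835.56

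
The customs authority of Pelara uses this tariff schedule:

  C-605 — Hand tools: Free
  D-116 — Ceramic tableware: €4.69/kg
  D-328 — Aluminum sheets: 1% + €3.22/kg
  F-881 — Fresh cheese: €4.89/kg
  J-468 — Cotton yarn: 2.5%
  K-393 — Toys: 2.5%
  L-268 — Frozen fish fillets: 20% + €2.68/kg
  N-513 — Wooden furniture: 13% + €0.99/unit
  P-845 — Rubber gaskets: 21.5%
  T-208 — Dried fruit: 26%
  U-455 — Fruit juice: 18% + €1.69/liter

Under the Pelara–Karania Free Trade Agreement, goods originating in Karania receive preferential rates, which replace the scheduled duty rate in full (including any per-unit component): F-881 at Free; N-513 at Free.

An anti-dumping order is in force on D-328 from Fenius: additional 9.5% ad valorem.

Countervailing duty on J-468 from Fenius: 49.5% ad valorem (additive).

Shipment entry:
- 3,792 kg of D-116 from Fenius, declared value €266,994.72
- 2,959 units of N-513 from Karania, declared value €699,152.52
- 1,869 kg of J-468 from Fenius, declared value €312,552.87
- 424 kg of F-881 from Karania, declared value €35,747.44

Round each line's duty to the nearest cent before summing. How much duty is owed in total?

Line 1 (D-116, Fenius, 3,792 kg, €266,994.72):
Base rate for D-116 is €4.69/kg.
Duty = 3,792 × €4.69 = €17,784.48.
Line 2 (N-513, Karania, 2,959 units, €699,152.52):
Base rate for N-513 is 13% + €0.99/unit.
Origin Karania qualifies under the Pelara–Karania agreement and N-513 is covered: preferential rate Free applies instead.
Duty = €699,152.52 × 0% = €0.00.
Line 3 (J-468, Fenius, 1,869 kg, €312,552.87):
Base rate for J-468 is 2.5%.
Additional duty on J-468 from Fenius: +49.5%. Applied ad valorem rate: 2.5% + 49.5% = 52%.
Duty = €312,552.87 × 52% = €162,527.49.
Line 4 (F-881, Karania, 424 kg, €35,747.44):
Base rate for F-881 is €4.89/kg.
Origin Karania qualifies under the Pelara–Karania agreement and F-881 is covered: preferential rate Free applies instead.
Duty = €35,747.44 × 0% = €0.00.
Total = €17,784.48 + €0.00 + €162,527.49 + €0.00 = €180,311.97.

€180,311.97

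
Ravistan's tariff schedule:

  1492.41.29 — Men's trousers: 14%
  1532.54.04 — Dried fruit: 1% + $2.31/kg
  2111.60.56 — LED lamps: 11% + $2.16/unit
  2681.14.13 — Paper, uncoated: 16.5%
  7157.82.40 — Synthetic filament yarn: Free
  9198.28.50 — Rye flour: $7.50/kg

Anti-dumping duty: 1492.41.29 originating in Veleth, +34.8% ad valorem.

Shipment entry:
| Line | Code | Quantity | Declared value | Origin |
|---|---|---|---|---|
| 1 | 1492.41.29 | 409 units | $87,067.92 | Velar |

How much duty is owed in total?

$12,189.51

Line 1 (1492.41.29, Velar, 409 units, $87,067.92):
Base rate for 1492.41.29 is 14%.
The additional-duty order on 1492.41.29 targets Veleth, not Velar; it does not apply.
Duty = $87,067.92 × 14% = $12,189.51.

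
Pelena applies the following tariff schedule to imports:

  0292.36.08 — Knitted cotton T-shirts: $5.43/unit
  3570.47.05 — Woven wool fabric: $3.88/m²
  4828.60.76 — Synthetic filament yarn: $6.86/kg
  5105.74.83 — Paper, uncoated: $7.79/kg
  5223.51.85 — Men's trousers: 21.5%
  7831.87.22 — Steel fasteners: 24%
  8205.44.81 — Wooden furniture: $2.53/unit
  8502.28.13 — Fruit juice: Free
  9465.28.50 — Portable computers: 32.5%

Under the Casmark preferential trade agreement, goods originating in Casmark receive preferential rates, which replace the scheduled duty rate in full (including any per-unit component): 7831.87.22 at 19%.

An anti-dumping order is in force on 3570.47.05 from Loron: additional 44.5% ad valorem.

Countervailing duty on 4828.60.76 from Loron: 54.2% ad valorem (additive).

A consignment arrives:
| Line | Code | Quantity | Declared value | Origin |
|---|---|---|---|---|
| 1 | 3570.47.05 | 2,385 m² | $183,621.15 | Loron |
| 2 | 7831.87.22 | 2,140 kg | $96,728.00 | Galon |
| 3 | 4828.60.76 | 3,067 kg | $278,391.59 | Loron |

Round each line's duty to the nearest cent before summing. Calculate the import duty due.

$286,107.79

Line 1 (3570.47.05, Loron, 2,385 m², $183,621.15):
Base rate for 3570.47.05 is $3.88/m².
Additional duty on 3570.47.05 from Loron: +44.5% ad valorem. Applied ad valorem rate = 44.5%.
Duty = $183,621.15 × 44.5% + 2,385 × $3.88 = $90,965.21.
Line 2 (7831.87.22, Galon, 2,140 kg, $96,728.00):
Base rate for 7831.87.22 is 24%.
7831.87.22 has an FTA preferential rate, but origin Galon is not Casmark; base rate stands.
Duty = $96,728.00 × 24% = $23,214.72.
Line 3 (4828.60.76, Loron, 3,067 kg, $278,391.59):
Base rate for 4828.60.76 is $6.86/kg.
Additional duty on 4828.60.76 from Loron: +54.2% ad valorem. Applied ad valorem rate = 54.2%.
Duty = $278,391.59 × 54.2% + 3,067 × $6.86 = $171,927.86.
Total = $90,965.21 + $23,214.72 + $171,927.86 = $286,107.79.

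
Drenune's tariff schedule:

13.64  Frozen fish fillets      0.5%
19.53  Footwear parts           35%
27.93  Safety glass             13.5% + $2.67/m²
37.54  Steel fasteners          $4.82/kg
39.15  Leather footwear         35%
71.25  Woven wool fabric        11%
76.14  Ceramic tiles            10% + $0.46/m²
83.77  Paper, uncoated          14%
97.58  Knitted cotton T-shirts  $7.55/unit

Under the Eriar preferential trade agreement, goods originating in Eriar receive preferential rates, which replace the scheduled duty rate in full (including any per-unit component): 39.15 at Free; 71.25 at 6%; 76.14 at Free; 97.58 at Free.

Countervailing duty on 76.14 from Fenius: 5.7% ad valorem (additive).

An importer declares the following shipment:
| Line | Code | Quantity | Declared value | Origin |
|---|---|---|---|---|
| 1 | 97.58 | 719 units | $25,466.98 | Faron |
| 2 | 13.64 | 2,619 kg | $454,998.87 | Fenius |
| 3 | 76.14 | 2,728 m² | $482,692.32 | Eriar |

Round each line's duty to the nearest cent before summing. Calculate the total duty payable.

$7,703.44

Line 1 (97.58, Faron, 719 units, $25,466.98):
Base rate for 97.58 is $7.55/unit.
97.58 has an FTA preferential rate, but origin Faron is not Eriar; base rate stands.
Duty = 719 × $7.55 = $5,428.45.
Line 2 (13.64, Fenius, 2,619 kg, $454,998.87):
Base rate for 13.64 is 0.5%.
Duty = $454,998.87 × 0.5% = $2,274.99.
Line 3 (76.14, Eriar, 2,728 m², $482,692.32):
Base rate for 76.14 is 10% + $0.46/m².
Origin Eriar qualifies under the Drenune–Eriar agreement and 76.14 is covered: preferential rate Free applies instead.
The additional-duty order on 76.14 targets Fenius, not Eriar; it does not apply.
Duty = $482,692.32 × 0% = $0.00.
Total = $5,428.45 + $2,274.99 + $0.00 = $7,703.44.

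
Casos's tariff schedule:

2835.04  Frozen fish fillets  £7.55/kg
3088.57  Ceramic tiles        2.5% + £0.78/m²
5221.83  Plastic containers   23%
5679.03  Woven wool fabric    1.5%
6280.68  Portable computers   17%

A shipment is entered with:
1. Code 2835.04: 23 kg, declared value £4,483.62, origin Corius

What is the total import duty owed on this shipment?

Line 1 (2835.04, Corius, 23 kg, £4,483.62):
Base rate for 2835.04 is £7.55/kg.
Duty = 23 × £7.55 = £173.65.

£173.65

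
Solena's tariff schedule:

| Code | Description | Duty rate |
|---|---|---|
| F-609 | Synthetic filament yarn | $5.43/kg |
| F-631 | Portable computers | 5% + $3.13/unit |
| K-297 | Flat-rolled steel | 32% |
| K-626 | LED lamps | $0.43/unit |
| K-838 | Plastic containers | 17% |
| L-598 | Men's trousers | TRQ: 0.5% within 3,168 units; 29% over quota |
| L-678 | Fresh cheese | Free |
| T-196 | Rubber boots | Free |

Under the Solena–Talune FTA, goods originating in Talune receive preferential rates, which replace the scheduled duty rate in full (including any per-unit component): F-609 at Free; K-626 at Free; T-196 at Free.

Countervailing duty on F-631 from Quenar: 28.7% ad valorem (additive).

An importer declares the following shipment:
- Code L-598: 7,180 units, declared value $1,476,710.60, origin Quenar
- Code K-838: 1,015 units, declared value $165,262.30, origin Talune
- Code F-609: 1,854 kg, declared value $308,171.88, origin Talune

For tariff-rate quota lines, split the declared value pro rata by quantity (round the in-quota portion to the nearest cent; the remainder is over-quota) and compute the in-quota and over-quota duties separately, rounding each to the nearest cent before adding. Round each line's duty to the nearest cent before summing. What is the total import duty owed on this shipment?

Line 1 (L-598, Quenar, 7,180 units, $1,476,710.60):
Code L-598 is under a tariff-rate quota (threshold 3,168 units). In-quota: 3,168 units at 0.5%; over-quota: 4,012 units at 29%.
Pro-rata value split: in-quota = $1,476,710.60 × 3,168/7,180 = $651,562.56; over-quota = $1,476,710.60 − $651,562.56 = $825,148.04.
In-quota duty = $651,562.56 × 0.5% = $3,257.81. Over-quota duty = $825,148.04 × 29% = $239,292.93.
Line duty = $3,257.81 + $239,292.93 = $242,550.74.
Line 2 (K-838, Talune, 1,015 units, $165,262.30):
Base rate for K-838 is 17%.
Origin Talune is the FTA partner but K-838 is not on the preference list; base rate stands.
Duty = $165,262.30 × 17% = $28,094.59.
Line 3 (F-609, Talune, 1,854 kg, $308,171.88):
Base rate for F-609 is $5.43/kg.
Origin Talune qualifies under the Solena–Talune agreement and F-609 is covered: preferential rate Free applies instead.
Duty = $308,171.88 × 0% = $0.00.
Total = $242,550.74 + $28,094.59 + $0.00 = $270,645.33.

$270,645.33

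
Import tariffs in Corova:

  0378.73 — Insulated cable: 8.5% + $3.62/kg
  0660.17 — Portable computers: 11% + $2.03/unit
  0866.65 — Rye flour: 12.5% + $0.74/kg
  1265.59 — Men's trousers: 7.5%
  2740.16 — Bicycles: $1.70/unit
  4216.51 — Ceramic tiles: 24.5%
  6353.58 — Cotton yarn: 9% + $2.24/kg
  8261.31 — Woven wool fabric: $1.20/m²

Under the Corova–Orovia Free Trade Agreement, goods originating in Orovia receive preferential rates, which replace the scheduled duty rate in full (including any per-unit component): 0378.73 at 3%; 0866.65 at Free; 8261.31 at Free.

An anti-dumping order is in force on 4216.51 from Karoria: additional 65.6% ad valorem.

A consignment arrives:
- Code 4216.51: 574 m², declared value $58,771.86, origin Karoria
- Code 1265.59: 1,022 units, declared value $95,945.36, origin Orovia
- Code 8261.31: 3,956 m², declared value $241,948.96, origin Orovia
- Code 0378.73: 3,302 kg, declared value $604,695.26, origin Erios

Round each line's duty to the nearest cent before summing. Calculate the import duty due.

Line 1 (4216.51, Karoria, 574 m², $58,771.86):
Base rate for 4216.51 is 24.5%.
Additional duty on 4216.51 from Karoria: +65.6%. Applied ad valorem rate: 24.5% + 65.6% = 90.1%.
Duty = $58,771.86 × 90.1% = $52,953.45.
Line 2 (1265.59, Orovia, 1,022 units, $95,945.36):
Base rate for 1265.59 is 7.5%.
Origin Orovia is the FTA partner but 1265.59 is not on the preference list; base rate stands.
Duty = $95,945.36 × 7.5% = $7,195.90.
Line 3 (8261.31, Orovia, 3,956 m², $241,948.96):
Base rate for 8261.31 is $1.20/m².
Origin Orovia qualifies under the Corova–Orovia agreement and 8261.31 is covered: preferential rate Free applies instead.
Duty = $241,948.96 × 0% = $0.00.
Line 4 (0378.73, Erios, 3,302 kg, $604,695.26):
Base rate for 0378.73 is 8.5% + $3.62/kg.
0378.73 has an FTA preferential rate, but origin Erios is not Orovia; base rate stands.
Duty = $604,695.26 × 8.5% + 3,302 × $3.62 = $63,352.34.
Total = $52,953.45 + $7,195.90 + $0.00 + $63,352.34 = $123,501.69.

$123,501.69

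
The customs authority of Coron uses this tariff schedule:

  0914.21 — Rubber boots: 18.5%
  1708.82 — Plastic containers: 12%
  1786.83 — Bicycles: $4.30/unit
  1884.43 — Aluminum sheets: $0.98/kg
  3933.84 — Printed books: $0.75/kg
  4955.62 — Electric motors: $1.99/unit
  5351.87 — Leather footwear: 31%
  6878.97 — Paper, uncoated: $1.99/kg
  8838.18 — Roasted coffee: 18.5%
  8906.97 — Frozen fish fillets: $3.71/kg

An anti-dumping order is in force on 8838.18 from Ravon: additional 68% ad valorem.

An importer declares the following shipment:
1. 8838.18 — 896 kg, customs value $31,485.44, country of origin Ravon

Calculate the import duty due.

Line 1 (8838.18, Ravon, 896 kg, $31,485.44):
Base rate for 8838.18 is 18.5%.
Additional duty on 8838.18 from Ravon: +68%. Applied ad valorem rate: 18.5% + 68% = 86.5%.
Duty = $31,485.44 × 86.5% = $27,234.91.

$27,234.91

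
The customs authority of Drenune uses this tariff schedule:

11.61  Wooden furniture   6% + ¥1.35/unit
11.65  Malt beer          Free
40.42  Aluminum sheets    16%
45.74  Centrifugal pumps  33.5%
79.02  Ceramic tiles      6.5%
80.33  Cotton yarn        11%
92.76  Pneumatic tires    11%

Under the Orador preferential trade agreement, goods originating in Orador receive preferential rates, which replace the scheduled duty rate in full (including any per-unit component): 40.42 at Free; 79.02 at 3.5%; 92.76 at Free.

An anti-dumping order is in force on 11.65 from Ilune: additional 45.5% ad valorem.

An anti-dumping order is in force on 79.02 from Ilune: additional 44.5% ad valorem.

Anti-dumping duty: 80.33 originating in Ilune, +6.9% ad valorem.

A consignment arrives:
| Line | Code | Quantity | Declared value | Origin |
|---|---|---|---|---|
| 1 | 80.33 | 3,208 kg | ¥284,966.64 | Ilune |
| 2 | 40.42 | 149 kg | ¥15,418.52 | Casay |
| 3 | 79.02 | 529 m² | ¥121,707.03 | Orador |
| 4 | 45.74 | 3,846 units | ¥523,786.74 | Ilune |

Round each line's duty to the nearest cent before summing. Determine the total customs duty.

¥233,204.30

Line 1 (80.33, Ilune, 3,208 kg, ¥284,966.64):
Base rate for 80.33 is 11%.
Additional duty on 80.33 from Ilune: +6.9%. Applied ad valorem rate: 11% + 6.9% = 17.9%.
Duty = ¥284,966.64 × 17.9% = ¥51,009.03.
Line 2 (40.42, Casay, 149 kg, ¥15,418.52):
Base rate for 40.42 is 16%.
40.42 has an FTA preferential rate, but origin Casay is not Orador; base rate stands.
Duty = ¥15,418.52 × 16% = ¥2,466.96.
Line 3 (79.02, Orador, 529 m², ¥121,707.03):
Base rate for 79.02 is 6.5%.
Origin Orador qualifies under the Drenune–Orador agreement and 79.02 is covered: preferential rate 3.5% applies instead.
The additional-duty order on 79.02 targets Ilune, not Orador; it does not apply.
Duty = ¥121,707.03 × 3.5% = ¥4,259.75.
Line 4 (45.74, Ilune, 3,846 units, ¥523,786.74):
Base rate for 45.74 is 33.5%.
Duty = ¥523,786.74 × 33.5% = ¥175,468.56.
Total = ¥51,009.03 + ¥2,466.96 + ¥4,259.75 + ¥175,468.56 = ¥233,204.30.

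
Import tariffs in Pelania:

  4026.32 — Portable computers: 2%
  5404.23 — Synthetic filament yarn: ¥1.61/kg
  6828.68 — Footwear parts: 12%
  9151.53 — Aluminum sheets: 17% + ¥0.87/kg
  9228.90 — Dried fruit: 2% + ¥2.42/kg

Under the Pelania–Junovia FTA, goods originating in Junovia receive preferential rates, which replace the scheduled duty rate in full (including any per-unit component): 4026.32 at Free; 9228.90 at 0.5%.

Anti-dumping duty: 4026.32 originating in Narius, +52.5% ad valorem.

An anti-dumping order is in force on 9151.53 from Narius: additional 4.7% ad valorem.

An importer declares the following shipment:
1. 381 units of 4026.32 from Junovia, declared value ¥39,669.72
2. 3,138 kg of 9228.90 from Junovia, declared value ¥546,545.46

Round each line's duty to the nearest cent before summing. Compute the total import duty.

¥2,732.73

Line 1 (4026.32, Junovia, 381 units, ¥39,669.72):
Base rate for 4026.32 is 2%.
Origin Junovia qualifies under the Pelania–Junovia agreement and 4026.32 is covered: preferential rate Free applies instead.
The additional-duty order on 4026.32 targets Narius, not Junovia; it does not apply.
Duty = ¥39,669.72 × 0% = ¥0.00.
Line 2 (9228.90, Junovia, 3,138 kg, ¥546,545.46):
Base rate for 9228.90 is 2% + ¥2.42/kg.
Origin Junovia qualifies under the Pelania–Junovia agreement and 9228.90 is covered: preferential rate 0.5% applies instead.
Duty = ¥546,545.46 × 0.5% = ¥2,732.73.
Total = ¥0.00 + ¥2,732.73 = ¥2,732.73.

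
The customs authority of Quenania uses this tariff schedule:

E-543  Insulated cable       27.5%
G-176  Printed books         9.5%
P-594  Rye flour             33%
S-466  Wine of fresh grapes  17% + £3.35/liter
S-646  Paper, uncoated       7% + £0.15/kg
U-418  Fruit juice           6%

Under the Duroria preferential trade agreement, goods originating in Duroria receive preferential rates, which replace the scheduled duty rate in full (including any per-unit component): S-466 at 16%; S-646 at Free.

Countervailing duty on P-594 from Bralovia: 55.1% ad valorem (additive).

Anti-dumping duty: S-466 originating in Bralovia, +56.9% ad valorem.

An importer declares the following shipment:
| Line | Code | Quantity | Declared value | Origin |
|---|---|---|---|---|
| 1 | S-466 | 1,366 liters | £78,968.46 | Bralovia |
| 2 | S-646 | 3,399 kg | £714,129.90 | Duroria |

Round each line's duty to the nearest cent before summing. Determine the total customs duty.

£62,933.79

Line 1 (S-466, Bralovia, 1,366 liters, £78,968.46):
Base rate for S-466 is 17% + £3.35/liter.
S-466 has an FTA preferential rate, but origin Bralovia is not Duroria; base rate stands.
Additional duty on S-466 from Bralovia: +56.9%. Applied ad valorem rate: 17% + 56.9% = 73.9%.
Duty = £78,968.46 × 73.9% + 1,366 × £3.35 = £62,933.79.
Line 2 (S-646, Duroria, 3,399 kg, £714,129.90):
Base rate for S-646 is 7% + £0.15/kg.
Origin Duroria qualifies under the Quenania–Duroria agreement and S-646 is covered: preferential rate Free applies instead.
Duty = £714,129.90 × 0% = £0.00.
Total = £62,933.79 + £0.00 = £62,933.79.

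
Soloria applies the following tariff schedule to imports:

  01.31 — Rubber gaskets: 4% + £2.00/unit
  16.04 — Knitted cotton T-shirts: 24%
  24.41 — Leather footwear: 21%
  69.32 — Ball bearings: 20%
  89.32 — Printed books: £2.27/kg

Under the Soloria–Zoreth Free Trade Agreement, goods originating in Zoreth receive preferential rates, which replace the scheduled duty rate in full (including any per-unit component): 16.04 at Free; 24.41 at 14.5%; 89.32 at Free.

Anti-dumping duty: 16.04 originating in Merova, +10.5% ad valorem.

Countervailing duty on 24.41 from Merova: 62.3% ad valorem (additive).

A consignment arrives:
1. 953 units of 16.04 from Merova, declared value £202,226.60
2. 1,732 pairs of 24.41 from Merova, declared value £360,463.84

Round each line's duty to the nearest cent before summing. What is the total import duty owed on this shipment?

Line 1 (16.04, Merova, 953 units, £202,226.60):
Base rate for 16.04 is 24%.
16.04 has an FTA preferential rate, but origin Merova is not Zoreth; base rate stands.
Additional duty on 16.04 from Merova: +10.5%. Applied ad valorem rate: 24% + 10.5% = 34.5%.
Duty = £202,226.60 × 34.5% = £69,768.18.
Line 2 (24.41, Merova, 1,732 pairs, £360,463.84):
Base rate for 24.41 is 21%.
24.41 has an FTA preferential rate, but origin Merova is not Zoreth; base rate stands.
Additional duty on 24.41 from Merova: +62.3%. Applied ad valorem rate: 21% + 62.3% = 83.3%.
Duty = £360,463.84 × 83.3% = £300,266.38.
Total = £69,768.18 + £300,266.38 = £370,034.56.

£370,034.56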